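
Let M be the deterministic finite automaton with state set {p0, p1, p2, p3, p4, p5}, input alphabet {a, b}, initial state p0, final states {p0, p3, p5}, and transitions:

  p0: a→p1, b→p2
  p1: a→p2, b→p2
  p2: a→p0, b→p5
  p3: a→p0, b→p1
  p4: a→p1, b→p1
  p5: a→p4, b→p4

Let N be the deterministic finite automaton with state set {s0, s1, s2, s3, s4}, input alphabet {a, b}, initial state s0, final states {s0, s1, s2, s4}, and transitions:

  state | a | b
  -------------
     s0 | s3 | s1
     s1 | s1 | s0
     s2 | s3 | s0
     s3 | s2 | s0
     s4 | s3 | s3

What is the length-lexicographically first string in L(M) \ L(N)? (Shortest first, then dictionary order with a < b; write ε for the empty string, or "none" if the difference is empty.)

aaa

The string aaa is accepted by M but not by N.
No shorter string lies in the difference, and aaa is the lexicographically first length-3 string in L(M) \ L(N).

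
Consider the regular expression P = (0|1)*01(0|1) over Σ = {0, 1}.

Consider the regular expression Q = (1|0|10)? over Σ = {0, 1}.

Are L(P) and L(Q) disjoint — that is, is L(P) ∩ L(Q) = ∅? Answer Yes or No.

Yes

Converting the expression P to a DFA (subset construction, then merging equivalent states) gives the minimal DFA with states {p0, p1, p2, p3, p4}, start state p0, accepting states {p3, p4} and transitions p0: 0→p1, 1→p0; p1: 0→p1, 1→p2; p2: 0→p3, 1→p4; p3: 0→p1, 1→p2; p4: 0→p1, 1→p0.
Converting the expression Q to a DFA (subset construction, then merging equivalent states) gives the minimal DFA with states {q0, q1, q2, q3}, start state q0, accepting states {q0, q1, q2} and transitions q0: 0→q1, 1→q2; q1: 0→q3, 1→q3; q2: 0→q1, 1→q3; q3: 0→q3, 1→q3.
Exploring the product automaton P × Q from the start pair (p0, q0), following both machines on each input symbol, reaches 8 state pairs: (p0, q0), (p1, q1), (p0, q2), (p1, q3), (p2, q3), (p0, q3), (p3, q3), (p4, q3).
P accepts in {p3, p4} and Q accepts in {q0, q1, q2}; no reachable pair has both components accepting, so no string drives both machines to acceptance simultaneously and L(P) ∩ L(Q) = ∅.
So no string is accepted by both, and the intersection is empty.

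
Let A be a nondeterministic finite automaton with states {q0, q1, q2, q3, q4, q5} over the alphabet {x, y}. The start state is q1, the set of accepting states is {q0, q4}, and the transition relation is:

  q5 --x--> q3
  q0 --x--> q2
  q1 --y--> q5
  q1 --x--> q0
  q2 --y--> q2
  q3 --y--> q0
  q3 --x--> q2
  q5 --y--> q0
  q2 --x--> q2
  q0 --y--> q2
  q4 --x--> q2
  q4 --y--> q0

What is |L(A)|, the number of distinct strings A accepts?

3

The useful subgraph on states {q0, q1, q3, q5} is acyclic, so L(A) is finite; the longest accepting path visits 4 useful states, giving maximum string length 3.
Counting accepting paths from q1 by length: 1 of length 1, 1 of length 2, 1 of length 3. Total 3.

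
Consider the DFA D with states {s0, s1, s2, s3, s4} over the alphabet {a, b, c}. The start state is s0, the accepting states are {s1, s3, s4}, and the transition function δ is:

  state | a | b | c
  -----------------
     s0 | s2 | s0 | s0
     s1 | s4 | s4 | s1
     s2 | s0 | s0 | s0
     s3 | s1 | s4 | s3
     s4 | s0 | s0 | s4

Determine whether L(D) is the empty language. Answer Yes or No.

Yes

The states reachable from the start state are {s0, s2}.
None of the accepting states {s1, s3, s4} is reachable, so no string is accepted and L(D) = ∅.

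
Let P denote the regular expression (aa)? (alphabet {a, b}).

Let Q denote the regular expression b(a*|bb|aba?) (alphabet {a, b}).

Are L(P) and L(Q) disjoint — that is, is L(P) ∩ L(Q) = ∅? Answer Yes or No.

Converting the expression P to a DFA (subset construction, then merging equivalent states) gives the minimal DFA with states {p0, p1, p2, p3}, start state p0, accepting states {p0, p3} and transitions p0: a→p1, b→p2; p1: a→p3, b→p2; p2: a→p2, b→p2; p3: a→p2, b→p2.
Converting the expression Q to a DFA (subset construction, then merging equivalent states) gives the minimal DFA with states {q0, q1, q2, q3, q4, q5, q6, q7}, start state q0, accepting states {q2, q3, q5, q6, q7} and transitions q0: a→q1, b→q2; q1: a→q1, b→q1; q2: a→q3, b→q4; q3: a→q5, b→q6; q4: a→q1, b→q7; q5: a→q5, b→q1; q6: a→q7, b→q1; q7: a→q1, b→q1.
Exploring the product automaton P × Q from the start pair (p0, q0), following both machines on each input symbol, reaches 10 state pairs: (p0, q0), (p1, q1), (p2, q2), (p3, q1), (p2, q1), (p2, q3), (p2, q4), (p2, q5), (p2, q6), (p2, q7).
P accepts in {p0, p3} and Q accepts in {q2, q3, q5, q6, q7}; no reachable pair has both components accepting, so no string drives both machines to acceptance simultaneously and L(P) ∩ L(Q) = ∅.
So no string is accepted by both, and the intersection is empty.

Yes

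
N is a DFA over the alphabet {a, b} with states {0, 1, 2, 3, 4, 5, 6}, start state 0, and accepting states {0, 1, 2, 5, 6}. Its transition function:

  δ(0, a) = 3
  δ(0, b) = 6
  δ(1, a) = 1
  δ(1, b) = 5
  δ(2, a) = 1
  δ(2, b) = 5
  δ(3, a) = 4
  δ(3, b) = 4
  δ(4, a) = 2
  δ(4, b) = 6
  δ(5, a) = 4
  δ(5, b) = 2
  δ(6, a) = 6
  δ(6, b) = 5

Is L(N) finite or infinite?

infinite

State 1 is reachable from the start and can reach an accepting state, and it lies on the cycle 1 → 1.
Traversing that cycle any number of times yields accepted strings of unbounded length, so the language is infinite.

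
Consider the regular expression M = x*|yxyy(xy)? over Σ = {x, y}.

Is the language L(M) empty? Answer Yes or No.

The empty string ε matches the expression, so it belongs to L(M).
Since L(M) contains at least one string, it is not empty.

No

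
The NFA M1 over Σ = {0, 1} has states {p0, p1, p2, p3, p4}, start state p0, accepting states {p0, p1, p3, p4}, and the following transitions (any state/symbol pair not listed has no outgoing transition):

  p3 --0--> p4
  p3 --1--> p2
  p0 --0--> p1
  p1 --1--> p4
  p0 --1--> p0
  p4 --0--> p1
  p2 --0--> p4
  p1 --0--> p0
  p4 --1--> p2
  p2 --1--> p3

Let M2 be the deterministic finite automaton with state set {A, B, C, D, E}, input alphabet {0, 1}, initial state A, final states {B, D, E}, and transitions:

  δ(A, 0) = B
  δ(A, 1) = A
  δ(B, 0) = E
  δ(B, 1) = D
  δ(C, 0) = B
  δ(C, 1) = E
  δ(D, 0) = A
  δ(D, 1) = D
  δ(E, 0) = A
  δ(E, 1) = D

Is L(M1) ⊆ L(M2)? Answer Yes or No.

The empty string ε is in L(M1) but not in L(M2).
So L(M1) ⊄ L(M2).

No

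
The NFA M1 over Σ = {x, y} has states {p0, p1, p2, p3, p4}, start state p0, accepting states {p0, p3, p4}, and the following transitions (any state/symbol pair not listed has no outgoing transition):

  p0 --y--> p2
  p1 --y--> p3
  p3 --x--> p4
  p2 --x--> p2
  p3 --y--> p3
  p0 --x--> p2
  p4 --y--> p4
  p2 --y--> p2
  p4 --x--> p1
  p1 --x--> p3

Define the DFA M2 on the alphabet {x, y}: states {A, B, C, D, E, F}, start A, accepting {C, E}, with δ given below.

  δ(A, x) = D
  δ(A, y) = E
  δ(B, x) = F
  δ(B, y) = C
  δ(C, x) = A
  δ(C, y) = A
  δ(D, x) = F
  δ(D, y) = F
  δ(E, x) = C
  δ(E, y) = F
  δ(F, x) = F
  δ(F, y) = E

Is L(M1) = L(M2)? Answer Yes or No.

No

The empty string ε is accepted by M1 but rejected by M2.
So L(M1) ≠ L(M2).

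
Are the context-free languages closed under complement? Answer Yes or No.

CFLs are closed under union, so if they were also closed under complement they would be closed under intersection by De Morgan (L₁ ∩ L₂ is the complement of the union of the complements). But {aⁿbⁿcᵐ} ∩ {aᵐbⁿcⁿ} = {aⁿbⁿcⁿ} is not context-free although both operands are.

No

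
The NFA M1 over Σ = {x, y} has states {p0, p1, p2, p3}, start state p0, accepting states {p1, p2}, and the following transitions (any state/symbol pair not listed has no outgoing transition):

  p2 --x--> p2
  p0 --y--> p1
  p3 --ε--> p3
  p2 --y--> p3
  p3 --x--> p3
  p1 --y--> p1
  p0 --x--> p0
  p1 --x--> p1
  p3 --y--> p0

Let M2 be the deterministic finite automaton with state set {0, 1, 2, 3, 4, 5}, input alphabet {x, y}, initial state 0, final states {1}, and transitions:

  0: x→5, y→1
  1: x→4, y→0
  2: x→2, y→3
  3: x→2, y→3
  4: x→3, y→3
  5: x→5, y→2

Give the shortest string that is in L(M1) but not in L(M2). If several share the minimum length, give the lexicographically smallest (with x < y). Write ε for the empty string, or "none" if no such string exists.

The string xy is accepted by M1 but not by M2.
No shorter string lies in the difference, and xy is the lexicographically first length-2 string in L(M1) \ L(M2).

xy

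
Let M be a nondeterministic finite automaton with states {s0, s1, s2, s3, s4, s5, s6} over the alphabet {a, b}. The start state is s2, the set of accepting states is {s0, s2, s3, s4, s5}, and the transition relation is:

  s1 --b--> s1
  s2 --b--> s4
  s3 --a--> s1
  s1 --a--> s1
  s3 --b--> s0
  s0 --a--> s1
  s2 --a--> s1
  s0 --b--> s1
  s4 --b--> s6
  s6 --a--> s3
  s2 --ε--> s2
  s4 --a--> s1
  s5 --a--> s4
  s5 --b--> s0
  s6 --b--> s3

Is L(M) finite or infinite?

The useful states (reachable from s2 and able to reach an accepting state) are {s0, s2, s3, s4, s6}.
Restricted to these states the transition graph has no cycle, so every accepting path has bounded length and L is finite.

finite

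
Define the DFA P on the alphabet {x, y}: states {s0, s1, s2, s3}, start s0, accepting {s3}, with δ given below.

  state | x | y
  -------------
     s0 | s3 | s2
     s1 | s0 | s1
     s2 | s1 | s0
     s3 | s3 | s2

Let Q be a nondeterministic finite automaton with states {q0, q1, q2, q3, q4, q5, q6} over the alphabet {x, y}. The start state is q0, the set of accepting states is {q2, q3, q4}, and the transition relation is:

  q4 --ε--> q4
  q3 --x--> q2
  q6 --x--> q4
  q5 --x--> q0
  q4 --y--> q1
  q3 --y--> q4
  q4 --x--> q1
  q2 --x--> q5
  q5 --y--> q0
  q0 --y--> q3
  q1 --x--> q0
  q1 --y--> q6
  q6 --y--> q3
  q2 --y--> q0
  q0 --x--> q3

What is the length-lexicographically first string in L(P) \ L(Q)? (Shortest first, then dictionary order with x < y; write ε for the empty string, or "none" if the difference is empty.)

The string xxx is accepted by P but not by Q.
No shorter string lies in the difference, and xxx is the lexicographically first length-3 string in L(P) \ L(Q).

xxx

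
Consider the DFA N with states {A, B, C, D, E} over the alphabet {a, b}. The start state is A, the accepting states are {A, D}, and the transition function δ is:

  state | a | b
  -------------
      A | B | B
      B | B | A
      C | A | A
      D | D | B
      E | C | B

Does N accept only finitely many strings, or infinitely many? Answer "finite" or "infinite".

infinite

State A is reachable from the start and can reach an accepting state, and it lies on the cycle A → B → A.
Traversing that cycle any number of times yields accepted strings of unbounded length, so the language is infinite.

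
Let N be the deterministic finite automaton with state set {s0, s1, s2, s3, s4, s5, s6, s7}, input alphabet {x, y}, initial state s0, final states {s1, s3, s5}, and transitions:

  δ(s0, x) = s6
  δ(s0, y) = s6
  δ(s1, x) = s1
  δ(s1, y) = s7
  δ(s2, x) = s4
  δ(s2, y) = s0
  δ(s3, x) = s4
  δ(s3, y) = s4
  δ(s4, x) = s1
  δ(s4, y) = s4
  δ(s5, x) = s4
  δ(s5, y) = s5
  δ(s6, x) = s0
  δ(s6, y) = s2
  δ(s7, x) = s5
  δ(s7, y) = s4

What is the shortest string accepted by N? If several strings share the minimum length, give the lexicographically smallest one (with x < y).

A breadth-first search from s0 reaches an accepting state first via the path s0 → s6 → s2 → s4 → s1 on input xyxx.
No string of length < 4 is accepted (BFS exhausts all shorter strings without reaching an accepting state), and xyxx is the lexicographically least accepting string of length 4.

xyxx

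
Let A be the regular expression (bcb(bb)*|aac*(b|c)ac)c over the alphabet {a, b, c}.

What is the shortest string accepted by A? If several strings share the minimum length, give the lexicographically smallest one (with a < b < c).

By inspection of the expression, no string of length less than 4 matches, and bcbc is the lexicographically first match of length 4.

bcbc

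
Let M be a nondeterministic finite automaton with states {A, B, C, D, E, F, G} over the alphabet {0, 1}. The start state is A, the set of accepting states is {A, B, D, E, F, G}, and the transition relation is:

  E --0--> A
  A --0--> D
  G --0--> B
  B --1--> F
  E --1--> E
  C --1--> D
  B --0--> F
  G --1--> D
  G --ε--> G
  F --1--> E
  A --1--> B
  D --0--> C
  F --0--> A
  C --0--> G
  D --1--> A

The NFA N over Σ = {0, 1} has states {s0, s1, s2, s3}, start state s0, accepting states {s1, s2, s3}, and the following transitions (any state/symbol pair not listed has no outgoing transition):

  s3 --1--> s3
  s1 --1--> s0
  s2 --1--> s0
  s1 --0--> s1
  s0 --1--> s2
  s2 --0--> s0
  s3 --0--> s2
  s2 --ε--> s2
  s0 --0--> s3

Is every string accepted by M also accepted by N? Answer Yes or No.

No

The empty string ε is in L(M) but not in L(N).
So L(M) ⊄ L(N).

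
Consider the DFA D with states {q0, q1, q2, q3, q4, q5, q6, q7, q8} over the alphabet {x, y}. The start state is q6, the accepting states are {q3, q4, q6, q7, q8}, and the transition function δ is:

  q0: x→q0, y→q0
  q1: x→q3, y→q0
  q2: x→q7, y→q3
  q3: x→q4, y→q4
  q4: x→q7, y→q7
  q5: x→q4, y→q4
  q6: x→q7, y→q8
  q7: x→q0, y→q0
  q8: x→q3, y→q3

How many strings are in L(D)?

17

The useful subgraph on states {q3, q4, q6, q7, q8} is acyclic, so L(D) is finite; the longest accepting path visits 5 useful states, giving maximum string length 4.
Counting accepting paths from q6 by length: 1 of length 0, 2 of length 1, 2 of length 2, 4 of length 3, 8 of length 4. Total 17.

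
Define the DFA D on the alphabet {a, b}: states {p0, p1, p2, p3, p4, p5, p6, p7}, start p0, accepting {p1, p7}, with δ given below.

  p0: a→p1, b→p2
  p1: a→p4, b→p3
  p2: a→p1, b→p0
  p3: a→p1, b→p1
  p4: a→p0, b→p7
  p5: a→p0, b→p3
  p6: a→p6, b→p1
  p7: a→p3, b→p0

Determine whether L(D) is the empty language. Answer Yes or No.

No

The string a is accepted: the run p0 → p1 ends in the accepting state p1.
Since at least one string is accepted, L(D) is not empty.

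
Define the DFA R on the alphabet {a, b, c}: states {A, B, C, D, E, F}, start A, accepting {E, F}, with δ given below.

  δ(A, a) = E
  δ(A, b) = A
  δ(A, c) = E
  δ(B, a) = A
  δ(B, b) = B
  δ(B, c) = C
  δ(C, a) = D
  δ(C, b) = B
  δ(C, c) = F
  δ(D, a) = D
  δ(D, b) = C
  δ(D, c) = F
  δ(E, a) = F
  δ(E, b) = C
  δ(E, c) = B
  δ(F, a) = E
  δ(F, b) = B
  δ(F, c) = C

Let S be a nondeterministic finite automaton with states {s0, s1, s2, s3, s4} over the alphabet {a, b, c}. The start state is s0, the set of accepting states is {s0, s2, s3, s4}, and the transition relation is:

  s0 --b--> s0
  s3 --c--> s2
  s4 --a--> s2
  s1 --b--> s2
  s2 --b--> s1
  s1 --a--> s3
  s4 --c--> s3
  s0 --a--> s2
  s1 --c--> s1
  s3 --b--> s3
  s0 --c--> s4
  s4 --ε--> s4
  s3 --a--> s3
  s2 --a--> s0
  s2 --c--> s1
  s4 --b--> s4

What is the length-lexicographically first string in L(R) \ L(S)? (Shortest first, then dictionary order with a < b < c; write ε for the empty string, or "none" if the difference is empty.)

The string abc is accepted by R but not by S.
No shorter string lies in the difference, and abc is the lexicographically first length-3 string in L(R) \ L(S).

abc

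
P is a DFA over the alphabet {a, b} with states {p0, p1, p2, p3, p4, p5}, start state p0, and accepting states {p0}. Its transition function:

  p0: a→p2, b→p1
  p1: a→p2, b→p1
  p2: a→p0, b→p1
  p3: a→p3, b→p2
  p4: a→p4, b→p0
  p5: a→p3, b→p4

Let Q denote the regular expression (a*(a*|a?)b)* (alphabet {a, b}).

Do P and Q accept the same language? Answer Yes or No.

The string aa is accepted by P but rejected by Q.
So L(P) ≠ L(Q).

No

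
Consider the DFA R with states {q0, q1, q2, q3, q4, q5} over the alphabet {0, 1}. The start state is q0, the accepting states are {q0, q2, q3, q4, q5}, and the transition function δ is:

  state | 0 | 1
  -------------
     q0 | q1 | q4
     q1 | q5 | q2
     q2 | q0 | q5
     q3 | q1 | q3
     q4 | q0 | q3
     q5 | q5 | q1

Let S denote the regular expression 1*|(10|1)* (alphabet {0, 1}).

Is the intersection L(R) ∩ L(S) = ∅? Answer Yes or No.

No

The empty string ε is accepted by both R and S.
Hence L(R) ∩ L(S) ≠ ∅.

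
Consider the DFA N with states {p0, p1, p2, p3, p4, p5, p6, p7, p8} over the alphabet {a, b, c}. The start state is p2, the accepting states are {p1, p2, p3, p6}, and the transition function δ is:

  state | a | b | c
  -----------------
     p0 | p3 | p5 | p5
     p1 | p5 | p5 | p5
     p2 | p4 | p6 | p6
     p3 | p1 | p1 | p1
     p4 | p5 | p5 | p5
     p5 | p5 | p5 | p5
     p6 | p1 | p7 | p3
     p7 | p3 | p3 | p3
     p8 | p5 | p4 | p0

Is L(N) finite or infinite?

The useful states (reachable from p2 and able to reach an accepting state) are {p1, p2, p3, p6, p7}.
Restricted to these states the transition graph has no cycle, so every accepting path has bounded length and L is finite.

finite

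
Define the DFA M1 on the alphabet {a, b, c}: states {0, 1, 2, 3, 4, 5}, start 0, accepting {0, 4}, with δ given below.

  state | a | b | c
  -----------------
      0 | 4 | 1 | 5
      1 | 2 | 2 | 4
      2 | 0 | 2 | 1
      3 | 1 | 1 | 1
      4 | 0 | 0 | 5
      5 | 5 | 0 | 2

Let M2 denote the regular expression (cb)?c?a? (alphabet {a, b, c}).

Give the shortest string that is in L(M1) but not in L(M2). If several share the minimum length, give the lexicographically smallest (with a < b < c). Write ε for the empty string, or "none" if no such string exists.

The string aa is accepted by M1 but not by M2.
No shorter string lies in the difference, and aa is the lexicographically first length-2 string in L(M1) \ L(M2).

aa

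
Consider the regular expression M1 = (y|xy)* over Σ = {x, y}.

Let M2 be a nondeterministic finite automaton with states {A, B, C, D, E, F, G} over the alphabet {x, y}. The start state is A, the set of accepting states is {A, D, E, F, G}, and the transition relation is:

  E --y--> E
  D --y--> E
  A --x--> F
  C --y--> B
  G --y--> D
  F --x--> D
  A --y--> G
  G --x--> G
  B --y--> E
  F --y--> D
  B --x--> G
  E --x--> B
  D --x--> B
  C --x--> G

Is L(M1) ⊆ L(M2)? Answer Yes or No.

Converting the expression M1 to a DFA (subset construction, then merging equivalent states) gives the minimal DFA with states {r0, r1, r2}, start state r0, accepting states {r0} and transitions r0: x→r1, y→r0; r1: x→r2, y→r0; r2: x→r2, y→r2.
Exploring the product automaton M1 × M2 from the start pair (r0, A), following both machines on each input symbol, reaches 11 state pairs: (r0, A), (r1, F), (r0, G), (r2, D), (r0, D), (r1, G), (r2, B), (r2, E), (r1, B), (r0, E), (r2, G).
M1 accepts in {r0} and M2 accepts in {A, D, E, F, G}. The reachable pairs whose M1-component is accepting are (r0, A), (r0, G), (r0, D), (r0, E); in each of them the M2-component is accepting too, so the product for L(M1) \ L(M2) (M1-component accepting, M2-component rejecting) has no reachable accepting pair and the difference is empty.
Hence every string in L(M1) is also in L(M2).

Yes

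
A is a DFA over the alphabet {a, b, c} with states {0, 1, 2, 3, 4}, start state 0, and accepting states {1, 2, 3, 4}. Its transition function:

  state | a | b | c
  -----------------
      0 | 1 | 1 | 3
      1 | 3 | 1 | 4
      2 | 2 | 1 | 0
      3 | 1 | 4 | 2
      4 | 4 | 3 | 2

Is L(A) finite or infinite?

infinite

State 1 is reachable from the start and can reach an accepting state, and it lies on the cycle 1 → 1.
Traversing that cycle any number of times yields accepted strings of unbounded length, so the language is infinite.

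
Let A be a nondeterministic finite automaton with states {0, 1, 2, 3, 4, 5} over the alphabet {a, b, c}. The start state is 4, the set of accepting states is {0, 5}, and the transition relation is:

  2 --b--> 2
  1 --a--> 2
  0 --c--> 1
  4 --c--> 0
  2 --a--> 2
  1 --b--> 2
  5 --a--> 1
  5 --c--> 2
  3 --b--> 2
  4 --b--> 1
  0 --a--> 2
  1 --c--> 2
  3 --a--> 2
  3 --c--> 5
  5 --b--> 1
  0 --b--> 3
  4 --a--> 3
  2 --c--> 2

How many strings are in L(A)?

The useful subgraph on states {0, 3, 4, 5} is acyclic, so L(A) is finite; the longest accepting path visits 4 useful states, giving maximum string length 3.
Counting accepting paths from 4 by length: 1 of length 1, 1 of length 2, 1 of length 3. Total 3.

3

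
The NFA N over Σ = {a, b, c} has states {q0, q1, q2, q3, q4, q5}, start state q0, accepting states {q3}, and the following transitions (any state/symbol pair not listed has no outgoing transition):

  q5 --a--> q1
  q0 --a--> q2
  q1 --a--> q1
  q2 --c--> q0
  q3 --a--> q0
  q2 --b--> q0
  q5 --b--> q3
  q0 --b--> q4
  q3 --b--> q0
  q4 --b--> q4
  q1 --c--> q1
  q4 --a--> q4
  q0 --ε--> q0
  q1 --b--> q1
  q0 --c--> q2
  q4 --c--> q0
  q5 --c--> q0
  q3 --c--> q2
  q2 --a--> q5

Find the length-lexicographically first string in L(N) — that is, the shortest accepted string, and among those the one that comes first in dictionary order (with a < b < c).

aab

A breadth-first search from q0 reaches an accepting state first via the path q0 → q2 → q5 → q3 on input aab.
No string of length < 3 is accepted (BFS exhausts all shorter strings without reaching an accepting state), and aab is the lexicographically least accepting string of length 3.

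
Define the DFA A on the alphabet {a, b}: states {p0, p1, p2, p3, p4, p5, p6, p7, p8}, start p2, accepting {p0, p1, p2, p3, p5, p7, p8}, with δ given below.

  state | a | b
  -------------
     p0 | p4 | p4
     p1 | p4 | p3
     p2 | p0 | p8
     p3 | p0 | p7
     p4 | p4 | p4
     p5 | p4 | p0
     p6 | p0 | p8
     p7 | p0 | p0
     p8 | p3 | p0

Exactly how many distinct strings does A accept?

The useful subgraph on states {p0, p2, p3, p7, p8} is acyclic, so L(A) is finite; the longest accepting path visits 5 useful states, giving maximum string length 4.
Counting accepting paths from p2 by length: 1 of length 0, 2 of length 1, 2 of length 2, 2 of length 3, 2 of length 4. Total 9.

9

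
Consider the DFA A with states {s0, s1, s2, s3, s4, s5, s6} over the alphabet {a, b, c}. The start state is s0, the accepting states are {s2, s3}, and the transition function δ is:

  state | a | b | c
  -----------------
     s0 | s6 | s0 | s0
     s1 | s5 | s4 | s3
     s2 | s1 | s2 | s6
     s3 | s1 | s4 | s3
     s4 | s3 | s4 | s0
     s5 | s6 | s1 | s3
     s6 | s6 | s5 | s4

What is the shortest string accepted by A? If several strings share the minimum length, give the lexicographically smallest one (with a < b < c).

A breadth-first search from s0 reaches an accepting state first via the path s0 → s6 → s5 → s3 on input abc.
No string of length < 3 is accepted (BFS exhausts all shorter strings without reaching an accepting state), and abc is the lexicographically least accepting string of length 3.

abc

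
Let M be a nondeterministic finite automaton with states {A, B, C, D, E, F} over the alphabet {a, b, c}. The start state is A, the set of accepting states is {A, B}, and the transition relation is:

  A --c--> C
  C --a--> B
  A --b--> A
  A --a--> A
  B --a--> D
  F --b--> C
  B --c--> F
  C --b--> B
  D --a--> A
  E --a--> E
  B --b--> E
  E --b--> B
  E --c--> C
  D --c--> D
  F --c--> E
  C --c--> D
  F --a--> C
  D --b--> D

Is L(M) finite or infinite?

infinite

State A is reachable from the start and can reach an accepting state, and it lies on the cycle A → A.
Traversing that cycle any number of times yields accepted strings of unbounded length, so the language is infinite.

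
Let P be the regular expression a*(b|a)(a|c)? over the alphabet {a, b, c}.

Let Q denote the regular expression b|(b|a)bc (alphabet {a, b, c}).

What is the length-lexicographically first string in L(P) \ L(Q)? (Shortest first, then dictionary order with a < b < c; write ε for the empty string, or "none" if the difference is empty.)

a

The string a is accepted by P but not by Q.
No shorter string lies in the difference, and a is the lexicographically first length-1 string in L(P) \ L(Q).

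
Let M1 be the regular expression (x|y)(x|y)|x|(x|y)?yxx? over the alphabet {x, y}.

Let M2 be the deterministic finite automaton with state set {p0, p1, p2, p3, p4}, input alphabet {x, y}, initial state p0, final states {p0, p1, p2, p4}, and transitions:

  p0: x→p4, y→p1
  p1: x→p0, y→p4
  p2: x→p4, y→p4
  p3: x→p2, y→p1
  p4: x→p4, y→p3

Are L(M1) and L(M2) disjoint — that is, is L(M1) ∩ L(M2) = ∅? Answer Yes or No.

The string x is accepted by both M1 and M2.
Hence L(M1) ∩ L(M2) ≠ ∅.

No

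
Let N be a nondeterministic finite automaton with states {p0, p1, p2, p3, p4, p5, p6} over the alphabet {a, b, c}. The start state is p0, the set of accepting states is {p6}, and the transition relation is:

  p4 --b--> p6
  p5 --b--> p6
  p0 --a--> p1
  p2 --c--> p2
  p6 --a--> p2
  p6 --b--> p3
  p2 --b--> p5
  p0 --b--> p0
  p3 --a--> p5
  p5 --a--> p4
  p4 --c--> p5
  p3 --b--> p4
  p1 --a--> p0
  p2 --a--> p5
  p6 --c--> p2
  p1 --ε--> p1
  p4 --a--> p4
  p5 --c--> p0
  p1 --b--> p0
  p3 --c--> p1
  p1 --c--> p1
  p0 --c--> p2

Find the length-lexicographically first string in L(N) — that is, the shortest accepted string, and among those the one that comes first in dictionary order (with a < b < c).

cab

A breadth-first search from p0 reaches an accepting state first via the path p0 → p2 → p5 → p6 on input cab.
No string of length < 3 is accepted (BFS exhausts all shorter strings without reaching an accepting state), and cab is the lexicographically least accepting string of length 3.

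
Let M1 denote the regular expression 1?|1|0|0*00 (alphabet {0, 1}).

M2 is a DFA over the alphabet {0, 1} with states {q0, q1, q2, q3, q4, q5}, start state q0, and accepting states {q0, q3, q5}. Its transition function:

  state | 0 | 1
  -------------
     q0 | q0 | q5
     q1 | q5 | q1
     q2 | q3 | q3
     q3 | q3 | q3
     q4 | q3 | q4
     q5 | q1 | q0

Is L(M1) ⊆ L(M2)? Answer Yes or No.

Yes

Converting the expression M1 to a DFA (subset construction, then merging equivalent states) gives the minimal DFA with states {r0, r1, r2, r3}, start state r0, accepting states {r0, r1, r2} and transitions r0: 0→r1, 1→r2; r1: 0→r1, 1→r3; r2: 0→r3, 1→r3; r3: 0→r3, 1→r3.
Exploring the product automaton M1 × M2 from the start pair (r0, q0), following both machines on each input symbol, reaches 6 state pairs: (r0, q0), (r1, q0), (r2, q5), (r3, q5), (r3, q1), (r3, q0).
M1 accepts in {r0, r1, r2} and M2 accepts in {q0, q3, q5}. The reachable pairs whose M1-component is accepting are (r0, q0), (r1, q0), (r2, q5); in each of them the M2-component is accepting too, so the product for L(M1) \ L(M2) (M1-component accepting, M2-component rejecting) has no reachable accepting pair and the difference is empty.
Hence every string in L(M1) is also in L(M2).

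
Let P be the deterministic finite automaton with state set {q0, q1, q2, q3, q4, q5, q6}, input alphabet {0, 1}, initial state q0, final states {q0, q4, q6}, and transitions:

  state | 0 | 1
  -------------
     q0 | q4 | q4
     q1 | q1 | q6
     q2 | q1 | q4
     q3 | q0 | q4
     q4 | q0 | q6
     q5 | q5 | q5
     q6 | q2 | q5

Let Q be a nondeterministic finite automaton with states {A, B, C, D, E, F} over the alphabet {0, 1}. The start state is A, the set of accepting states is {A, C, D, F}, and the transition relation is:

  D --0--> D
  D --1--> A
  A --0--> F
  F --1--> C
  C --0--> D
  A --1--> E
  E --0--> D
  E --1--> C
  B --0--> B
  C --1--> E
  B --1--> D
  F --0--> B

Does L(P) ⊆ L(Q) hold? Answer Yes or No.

No

The string 1 is in L(P) but not in L(Q).
So L(P) ⊄ L(Q).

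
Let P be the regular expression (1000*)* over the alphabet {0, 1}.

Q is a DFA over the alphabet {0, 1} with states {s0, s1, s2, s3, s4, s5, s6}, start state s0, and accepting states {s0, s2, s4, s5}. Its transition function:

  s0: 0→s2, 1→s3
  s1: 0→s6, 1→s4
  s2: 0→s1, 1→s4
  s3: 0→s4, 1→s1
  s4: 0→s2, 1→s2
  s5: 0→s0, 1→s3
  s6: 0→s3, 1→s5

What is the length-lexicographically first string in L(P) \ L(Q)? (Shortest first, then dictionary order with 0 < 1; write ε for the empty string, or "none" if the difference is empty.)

The string 1000 is accepted by P but not by Q.
No shorter string lies in the difference, and 1000 is the lexicographically first length-4 string in L(P) \ L(Q).

1000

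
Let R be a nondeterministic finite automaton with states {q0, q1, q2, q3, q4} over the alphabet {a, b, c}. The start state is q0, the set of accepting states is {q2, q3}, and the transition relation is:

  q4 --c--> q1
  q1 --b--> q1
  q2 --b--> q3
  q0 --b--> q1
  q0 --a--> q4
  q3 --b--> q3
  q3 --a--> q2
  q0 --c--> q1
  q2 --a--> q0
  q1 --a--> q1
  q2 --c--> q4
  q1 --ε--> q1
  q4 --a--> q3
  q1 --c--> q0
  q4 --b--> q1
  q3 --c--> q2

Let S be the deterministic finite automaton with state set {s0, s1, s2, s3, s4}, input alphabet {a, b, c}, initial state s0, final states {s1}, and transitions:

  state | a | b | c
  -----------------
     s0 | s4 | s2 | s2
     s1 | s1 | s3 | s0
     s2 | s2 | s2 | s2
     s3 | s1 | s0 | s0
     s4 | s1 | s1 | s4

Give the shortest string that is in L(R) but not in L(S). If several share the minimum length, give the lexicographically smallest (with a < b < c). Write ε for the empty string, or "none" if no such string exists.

The string aab is accepted by R but not by S.
No shorter string lies in the difference, and aab is the lexicographically first length-3 string in L(R) \ L(S).

aab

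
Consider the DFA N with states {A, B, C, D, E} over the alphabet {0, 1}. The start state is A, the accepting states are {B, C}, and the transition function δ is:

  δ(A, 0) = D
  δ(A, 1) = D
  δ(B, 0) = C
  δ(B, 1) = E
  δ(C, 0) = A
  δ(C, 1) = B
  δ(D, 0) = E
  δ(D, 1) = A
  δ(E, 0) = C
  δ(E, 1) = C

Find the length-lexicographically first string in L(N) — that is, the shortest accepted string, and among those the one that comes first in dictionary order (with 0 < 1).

A breadth-first search from A reaches an accepting state first via the path A → D → E → C on input 000.
No string of length < 3 is accepted (BFS exhausts all shorter strings without reaching an accepting state), and 000 is the lexicographically least accepting string of length 3.

000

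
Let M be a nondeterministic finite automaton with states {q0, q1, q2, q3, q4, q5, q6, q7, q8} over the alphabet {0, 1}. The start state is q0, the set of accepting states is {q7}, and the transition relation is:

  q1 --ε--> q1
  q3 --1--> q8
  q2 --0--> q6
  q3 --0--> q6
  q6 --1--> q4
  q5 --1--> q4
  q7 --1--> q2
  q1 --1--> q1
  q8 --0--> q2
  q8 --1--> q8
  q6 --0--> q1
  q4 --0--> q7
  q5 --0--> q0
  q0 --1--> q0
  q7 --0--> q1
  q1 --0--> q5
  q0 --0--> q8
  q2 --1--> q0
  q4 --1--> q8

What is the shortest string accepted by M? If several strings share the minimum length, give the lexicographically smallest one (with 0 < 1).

A breadth-first search from q0 reaches an accepting state first via the path q0 → q8 → q2 → q6 → q4 → q7 on input 00010.
No string of length < 5 is accepted (BFS exhausts all shorter strings without reaching an accepting state), and 00010 is the lexicographically least accepting string of length 5.

00010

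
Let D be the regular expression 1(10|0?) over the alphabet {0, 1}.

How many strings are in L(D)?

The expression has no Kleene star, so L(D) is finite. Expanding the alternatives gives {1, 10, 110}.
That is 1 of length 1, 1 of length 2, 1 of length 3: 3 strings in all.

3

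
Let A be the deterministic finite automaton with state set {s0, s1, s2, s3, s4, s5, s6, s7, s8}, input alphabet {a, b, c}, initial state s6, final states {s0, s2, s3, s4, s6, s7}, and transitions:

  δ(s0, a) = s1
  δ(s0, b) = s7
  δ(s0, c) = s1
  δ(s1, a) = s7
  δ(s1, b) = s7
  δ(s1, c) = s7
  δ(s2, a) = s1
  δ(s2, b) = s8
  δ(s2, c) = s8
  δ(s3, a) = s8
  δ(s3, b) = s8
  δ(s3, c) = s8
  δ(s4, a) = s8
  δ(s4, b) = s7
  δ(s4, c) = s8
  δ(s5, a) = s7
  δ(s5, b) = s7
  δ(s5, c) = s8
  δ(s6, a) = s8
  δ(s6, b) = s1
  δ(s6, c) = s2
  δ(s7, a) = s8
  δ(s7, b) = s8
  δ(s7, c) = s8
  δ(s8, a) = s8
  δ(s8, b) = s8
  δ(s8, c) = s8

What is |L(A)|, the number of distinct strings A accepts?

The useful subgraph on states {s1, s2, s6, s7} is acyclic, so L(A) is finite; the longest accepting path visits 4 useful states, giving maximum string length 3.
Counting accepting paths from s6 by length: 1 of length 0, 1 of length 1, 3 of length 2, 3 of length 3. Total 8.

8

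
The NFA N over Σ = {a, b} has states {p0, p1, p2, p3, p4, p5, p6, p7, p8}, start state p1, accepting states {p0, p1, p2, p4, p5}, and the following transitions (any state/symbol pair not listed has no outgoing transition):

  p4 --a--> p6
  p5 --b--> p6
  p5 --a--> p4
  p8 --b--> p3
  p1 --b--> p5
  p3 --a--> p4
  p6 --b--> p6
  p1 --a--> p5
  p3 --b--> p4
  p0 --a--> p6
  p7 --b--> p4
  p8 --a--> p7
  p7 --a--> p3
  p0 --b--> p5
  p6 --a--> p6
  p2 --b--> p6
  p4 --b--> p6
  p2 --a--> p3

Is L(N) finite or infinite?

The useful states (reachable from p1 and able to reach an accepting state) are {p1, p4, p5}.
Restricted to these states the transition graph has no cycle, so every accepting path has bounded length and L is finite.

finite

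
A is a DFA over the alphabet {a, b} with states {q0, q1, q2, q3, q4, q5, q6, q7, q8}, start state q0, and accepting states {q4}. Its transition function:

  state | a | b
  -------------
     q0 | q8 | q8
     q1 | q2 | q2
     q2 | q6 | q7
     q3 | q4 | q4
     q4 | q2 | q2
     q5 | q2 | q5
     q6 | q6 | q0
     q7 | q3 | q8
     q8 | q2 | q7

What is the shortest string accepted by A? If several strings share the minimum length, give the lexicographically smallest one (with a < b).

abaa

A breadth-first search from q0 reaches an accepting state first via the path q0 → q8 → q7 → q3 → q4 on input abaa.
No string of length < 4 is accepted (BFS exhausts all shorter strings without reaching an accepting state), and abaa is the lexicographically least accepting string of length 4.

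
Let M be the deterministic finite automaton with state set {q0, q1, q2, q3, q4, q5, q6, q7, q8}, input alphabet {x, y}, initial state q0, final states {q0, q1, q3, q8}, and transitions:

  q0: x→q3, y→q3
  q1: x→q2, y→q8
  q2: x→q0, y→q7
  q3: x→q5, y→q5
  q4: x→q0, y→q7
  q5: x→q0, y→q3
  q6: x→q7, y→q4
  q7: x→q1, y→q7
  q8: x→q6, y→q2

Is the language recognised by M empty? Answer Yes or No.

No

The empty string ε is accepted: the run q0 ends in the accepting state q0.
Since at least one string is accepted, L(M) is not empty.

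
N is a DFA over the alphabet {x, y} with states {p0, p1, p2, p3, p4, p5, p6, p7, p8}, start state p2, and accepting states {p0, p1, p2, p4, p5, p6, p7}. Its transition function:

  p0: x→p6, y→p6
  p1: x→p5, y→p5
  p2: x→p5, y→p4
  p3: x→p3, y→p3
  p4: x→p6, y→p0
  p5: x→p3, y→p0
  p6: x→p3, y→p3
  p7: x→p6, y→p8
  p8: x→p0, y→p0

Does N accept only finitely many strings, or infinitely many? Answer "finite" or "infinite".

finite

The useful states (reachable from p2 and able to reach an accepting state) are {p0, p2, p4, p5, p6}.
Restricted to these states the transition graph has no cycle, so every accepting path has bounded length and L is finite.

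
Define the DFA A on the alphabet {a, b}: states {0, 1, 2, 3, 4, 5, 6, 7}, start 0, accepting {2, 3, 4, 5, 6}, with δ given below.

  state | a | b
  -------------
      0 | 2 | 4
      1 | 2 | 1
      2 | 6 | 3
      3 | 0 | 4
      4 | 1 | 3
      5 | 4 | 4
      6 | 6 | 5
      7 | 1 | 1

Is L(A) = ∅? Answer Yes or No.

No

The string a is accepted: the run 0 → 2 ends in the accepting state 2.
Since at least one string is accepted, L(A) is not empty.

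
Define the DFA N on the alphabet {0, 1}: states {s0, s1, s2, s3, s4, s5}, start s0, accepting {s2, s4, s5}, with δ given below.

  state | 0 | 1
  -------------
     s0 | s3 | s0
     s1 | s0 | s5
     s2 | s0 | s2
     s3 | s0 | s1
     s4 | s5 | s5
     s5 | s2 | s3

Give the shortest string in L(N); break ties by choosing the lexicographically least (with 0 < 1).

A breadth-first search from s0 reaches an accepting state first via the path s0 → s3 → s1 → s5 on input 011.
No string of length < 3 is accepted (BFS exhausts all shorter strings without reaching an accepting state), and 011 is the lexicographically least accepting string of length 3.

011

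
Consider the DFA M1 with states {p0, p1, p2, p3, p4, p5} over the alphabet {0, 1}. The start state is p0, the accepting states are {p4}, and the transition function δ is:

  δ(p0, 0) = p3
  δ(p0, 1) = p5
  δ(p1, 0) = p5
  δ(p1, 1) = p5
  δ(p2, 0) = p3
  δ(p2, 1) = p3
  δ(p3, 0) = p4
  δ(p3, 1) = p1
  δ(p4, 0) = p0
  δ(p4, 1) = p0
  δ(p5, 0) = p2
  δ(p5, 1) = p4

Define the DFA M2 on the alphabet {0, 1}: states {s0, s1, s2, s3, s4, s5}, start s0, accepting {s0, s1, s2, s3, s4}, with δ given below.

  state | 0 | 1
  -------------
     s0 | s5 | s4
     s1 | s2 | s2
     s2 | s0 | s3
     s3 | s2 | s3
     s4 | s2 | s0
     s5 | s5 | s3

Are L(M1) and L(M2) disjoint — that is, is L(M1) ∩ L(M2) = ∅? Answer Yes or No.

The string 11 is accepted by both M1 and M2.
Hence L(M1) ∩ L(M2) ≠ ∅.

No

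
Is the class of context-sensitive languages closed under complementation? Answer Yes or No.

The context-sensitive languages are exactly NSPACE(n), and by the Immerman–Szelepcsényi theorem nondeterministic space classes (from log n up) are closed under complement.
So the context-sensitive languages are closed under complement.

Yes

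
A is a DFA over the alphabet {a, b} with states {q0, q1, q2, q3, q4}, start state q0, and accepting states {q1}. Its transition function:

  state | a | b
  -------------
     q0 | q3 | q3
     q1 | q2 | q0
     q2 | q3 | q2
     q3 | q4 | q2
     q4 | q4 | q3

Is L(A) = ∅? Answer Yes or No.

The states reachable from the start state are {q0, q2, q3, q4}.
None of the accepting states {q1} is reachable, so no string is accepted and L(A) = ∅.

Yes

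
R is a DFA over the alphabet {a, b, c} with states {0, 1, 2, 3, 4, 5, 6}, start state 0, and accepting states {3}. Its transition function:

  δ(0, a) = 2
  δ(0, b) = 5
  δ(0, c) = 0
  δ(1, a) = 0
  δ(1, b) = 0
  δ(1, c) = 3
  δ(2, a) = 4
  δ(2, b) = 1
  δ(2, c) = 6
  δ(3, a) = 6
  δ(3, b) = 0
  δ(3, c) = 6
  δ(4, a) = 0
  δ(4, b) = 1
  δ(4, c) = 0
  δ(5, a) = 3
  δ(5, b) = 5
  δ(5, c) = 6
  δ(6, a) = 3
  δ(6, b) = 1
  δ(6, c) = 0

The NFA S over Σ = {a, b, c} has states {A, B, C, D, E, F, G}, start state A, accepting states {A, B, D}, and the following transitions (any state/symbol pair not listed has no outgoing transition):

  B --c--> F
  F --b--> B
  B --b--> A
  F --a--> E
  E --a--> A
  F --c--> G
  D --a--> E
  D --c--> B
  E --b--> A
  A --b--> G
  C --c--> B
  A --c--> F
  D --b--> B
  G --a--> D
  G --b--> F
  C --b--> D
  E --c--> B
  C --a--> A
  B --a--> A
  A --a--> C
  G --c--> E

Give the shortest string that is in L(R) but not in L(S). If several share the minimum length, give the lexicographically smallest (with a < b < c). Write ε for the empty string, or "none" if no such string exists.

The string bba is accepted by R but not by S.
No shorter string lies in the difference, and bba is the lexicographically first length-3 string in L(R) \ L(S).

bba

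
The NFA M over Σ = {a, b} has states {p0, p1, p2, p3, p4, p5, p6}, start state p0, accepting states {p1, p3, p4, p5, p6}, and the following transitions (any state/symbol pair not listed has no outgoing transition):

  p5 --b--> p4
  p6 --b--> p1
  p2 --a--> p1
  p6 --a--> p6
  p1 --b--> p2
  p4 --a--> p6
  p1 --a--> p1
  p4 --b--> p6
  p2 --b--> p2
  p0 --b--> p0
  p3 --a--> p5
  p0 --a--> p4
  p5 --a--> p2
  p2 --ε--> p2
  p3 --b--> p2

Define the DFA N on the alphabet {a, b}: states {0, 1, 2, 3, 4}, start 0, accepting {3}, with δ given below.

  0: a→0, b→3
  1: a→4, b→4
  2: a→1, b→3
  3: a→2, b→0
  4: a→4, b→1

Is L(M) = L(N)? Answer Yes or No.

The string a is accepted by M but rejected by N.
So L(M) ≠ L(N).

No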